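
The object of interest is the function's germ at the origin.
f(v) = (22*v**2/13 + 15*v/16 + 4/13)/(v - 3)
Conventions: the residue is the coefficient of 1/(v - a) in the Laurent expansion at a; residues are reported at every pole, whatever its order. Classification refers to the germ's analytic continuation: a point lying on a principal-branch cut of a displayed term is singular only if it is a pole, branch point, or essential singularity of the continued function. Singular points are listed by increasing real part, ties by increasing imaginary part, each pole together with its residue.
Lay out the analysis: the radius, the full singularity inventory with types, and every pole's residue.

Radius of convergence at 0: 3.
At 3: a pole of order 1; residue 3817/208.

Denominator factor (v - 3): pole of order 1 at 3, modulus 3.
The radius of convergence is the smallest modulus among the singular points: 3.
At the order-1 pole 3 set g(v) = (v - (3))*f(v) = 22*v**2/13 + 15*v/16 + 4/13.
Simple pole: residue = g(a) at a = 3, which is 3817/208.


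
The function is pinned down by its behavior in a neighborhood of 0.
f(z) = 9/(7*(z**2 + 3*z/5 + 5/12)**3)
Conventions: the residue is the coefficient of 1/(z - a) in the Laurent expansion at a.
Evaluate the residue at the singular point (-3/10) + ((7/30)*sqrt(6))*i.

The factor z**2 + 3*z/5 + 5/12 splits as (z - a)(z - a') with a = (-3/10) + ((7/30)*sqrt(6))*i, a' = (-3/10) - ((7/30)*sqrt(6))*i. At the order-3 pole a set g(z) = (z - a)^3*f(z) = [9/7] / (z - a')^3.
Order-3 pole: residue = g''(a)/2; g''((-3/10) + ((7/30)*sqrt(6))*i) = -((759375/235298)*sqrt(6))*i, so the residue is -((759375/470596)*sqrt(6))*i.

The residue is -((759375/470596)*sqrt(6))*i.


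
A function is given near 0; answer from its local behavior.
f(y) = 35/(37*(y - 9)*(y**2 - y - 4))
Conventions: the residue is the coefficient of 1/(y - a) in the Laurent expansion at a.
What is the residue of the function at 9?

At the order-1 pole 9 set g(y) = (y - (9))*f(y) = 35/(37*(y**2 - y - 4)).
Simple pole: residue = g(a) at a = 9, which is 35/2516.

The residue is 35/2516.


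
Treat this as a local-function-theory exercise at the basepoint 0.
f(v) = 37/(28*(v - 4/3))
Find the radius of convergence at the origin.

The radius of convergence is 4/3.

Denominator factor (v - 4/3): pole of order 1 at 4/3, modulus 4/3.
The radius of convergence is the smallest modulus among the singular points: 4/3.


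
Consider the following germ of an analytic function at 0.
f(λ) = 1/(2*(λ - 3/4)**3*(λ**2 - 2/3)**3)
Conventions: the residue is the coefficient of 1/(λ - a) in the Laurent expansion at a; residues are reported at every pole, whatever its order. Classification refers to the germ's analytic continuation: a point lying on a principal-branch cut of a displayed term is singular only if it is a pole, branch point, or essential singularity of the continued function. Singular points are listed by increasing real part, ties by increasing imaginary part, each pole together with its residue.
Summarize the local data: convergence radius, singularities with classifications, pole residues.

Radius of convergence at 0: 3/4.
At -(1/3)*sqrt(6): a pole of order 3; residue 879869952/3125 - (1436820363/12500)*sqrt(6).
At 3/4: a pole of order 3; residue -1759739904/3125.
At (1/3)*sqrt(6): a pole of order 3; residue 879869952/3125 + (1436820363/12500)*sqrt(6).

Denominator factor (λ - 3/4)^3: pole of order 3 at 3/4, modulus 3/4.
Denominator factor (λ**2 - 2/3)^3: discriminant 8/3, real irrational roots (1/3)*sqrt(6) and -(1/3)*sqrt(6); poles of order 3, moduli (1/3)*sqrt(6) and (1/3)*sqrt(6).
The radius of convergence is the smallest modulus among the singular points: 3/4.
The factor λ**2 - 2/3 splits as (λ - a)(λ - a') with a = -(1/3)*sqrt(6), a' = (1/3)*sqrt(6). At the order-3 pole a set g(λ) = (λ - a)^3*f(λ) = [1/(2*(λ - 3/4)**3)] / (λ - a')^3.
Order-3 pole: residue = g''(a)/2; g''(-(1/3)*sqrt(6)) = 1759739904/3125 - (1436820363/6250)*sqrt(6), so the residue is 879869952/3125 - (1436820363/12500)*sqrt(6).
At the order-3 pole 3/4 set g(λ) = (λ - (3/4))^3*f(λ) = 1/(2*(λ**2 - 2/3)**3).
Order-3 pole: residue = g''(a)/2; g''(3/4) = -3519479808/3125, so the residue is -1759739904/3125.
The factor λ**2 - 2/3 splits as (λ - a)(λ - a') with a = (1/3)*sqrt(6), a' = -(1/3)*sqrt(6). At the order-3 pole a set g(λ) = (λ - a)^3*f(λ) = [1/(2*(λ - 3/4)**3)] / (λ - a')^3.
Order-3 pole: residue = g''(a)/2; g''((1/3)*sqrt(6)) = 1759739904/3125 + (1436820363/6250)*sqrt(6), so the residue is 879869952/3125 + (1436820363/12500)*sqrt(6).
List the singular points by increasing real part (a conjugate pair: the negative imaginary part first).


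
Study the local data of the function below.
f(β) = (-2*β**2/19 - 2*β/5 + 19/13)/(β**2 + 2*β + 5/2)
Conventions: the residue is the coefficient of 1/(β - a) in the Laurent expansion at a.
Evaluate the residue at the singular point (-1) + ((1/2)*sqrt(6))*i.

The factor β**2 + 2*β + 5/2 splits as (β - a)(β - a') with a = (-1) + ((1/2)*sqrt(6))*i, a' = (-1) - ((1/2)*sqrt(6))*i. At the order-1 pole a set g(β) = (β - a)*f(β) = [-2*β**2/19 - 2*β/5 + 19/13] / (β - a').
Simple pole: residue = g(a) at a = (-1) + ((1/2)*sqrt(6))*i, which is (-9/95) - ((394/1235)*sqrt(6))*i.

The residue is (-9/95) - ((394/1235)*sqrt(6))*i.


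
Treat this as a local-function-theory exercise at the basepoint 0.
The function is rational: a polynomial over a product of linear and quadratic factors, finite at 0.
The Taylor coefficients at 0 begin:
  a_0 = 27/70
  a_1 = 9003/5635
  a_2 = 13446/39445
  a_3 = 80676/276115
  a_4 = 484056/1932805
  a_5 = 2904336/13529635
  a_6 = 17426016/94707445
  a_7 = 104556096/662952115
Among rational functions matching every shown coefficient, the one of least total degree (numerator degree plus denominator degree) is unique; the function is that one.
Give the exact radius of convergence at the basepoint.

No rational of total degree below 3 reproduces all 8 coefficients; solving the [2/1] Pade equations on them gives f(φ) = (6*φ**2/5 - 34*φ/23 - 9/20)/(φ - 7/6), whose expansion matches every shown term.
Denominator factor (φ - 7/6): pole of order 1 at 7/6, modulus 7/6.
The radius of convergence is the smallest modulus among the singular points: 7/6.

The radius of convergence is 7/6.


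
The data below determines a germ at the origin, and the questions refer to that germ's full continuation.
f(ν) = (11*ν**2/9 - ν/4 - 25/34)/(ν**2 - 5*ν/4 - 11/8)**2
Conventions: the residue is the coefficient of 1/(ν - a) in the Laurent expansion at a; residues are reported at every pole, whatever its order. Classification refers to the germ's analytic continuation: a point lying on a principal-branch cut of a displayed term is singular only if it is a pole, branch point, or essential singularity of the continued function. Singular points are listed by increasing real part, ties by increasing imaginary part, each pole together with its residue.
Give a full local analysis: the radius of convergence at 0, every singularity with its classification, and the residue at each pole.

Denominator factor (ν**2 - 5*ν/4 - 11/8)^2: discriminant 113/16, real irrational roots 5/8 + (1/8)*sqrt(113) and 5/8 - (1/8)*sqrt(113); poles of order 2, moduli 5/8 + (1/8)*sqrt(113) and -5/8 + (1/8)*sqrt(113).
The radius of convergence is the smallest modulus among the singular points: -5/8 + (1/8)*sqrt(113).
The factor ν**2 - 5*ν/4 - 11/8 splits as (ν - a)(ν - a') with a = 5/8 - (1/8)*sqrt(113), a' = 5/8 + (1/8)*sqrt(113). At the order-2 pole a set g(ν) = (ν - a)^2*f(ν) = [11*ν**2/9 - ν/4 - 25/34] / (ν - a')^2.
Order-2 pole: residue = g'(a); g'(5/8 - (1/8)*sqrt(113)) = -(50372/1953657)*sqrt(113), so the residue is -(50372/1953657)*sqrt(113).
The factor ν**2 - 5*ν/4 - 11/8 splits as (ν - a)(ν - a') with a = 5/8 + (1/8)*sqrt(113), a' = 5/8 - (1/8)*sqrt(113). At the order-2 pole a set g(ν) = (ν - a)^2*f(ν) = [11*ν**2/9 - ν/4 - 25/34] / (ν - a')^2.
Order-2 pole: residue = g'(a); g'(5/8 + (1/8)*sqrt(113)) = (50372/1953657)*sqrt(113), so the residue is (50372/1953657)*sqrt(113).
List the singular points by increasing real part (a conjugate pair: the negative imaginary part first).

Radius of convergence at 0: -5/8 + (1/8)*sqrt(113).
At 5/8 - (1/8)*sqrt(113): a pole of order 2; residue -(50372/1953657)*sqrt(113).
At 5/8 + (1/8)*sqrt(113): a pole of order 2; residue (50372/1953657)*sqrt(113).


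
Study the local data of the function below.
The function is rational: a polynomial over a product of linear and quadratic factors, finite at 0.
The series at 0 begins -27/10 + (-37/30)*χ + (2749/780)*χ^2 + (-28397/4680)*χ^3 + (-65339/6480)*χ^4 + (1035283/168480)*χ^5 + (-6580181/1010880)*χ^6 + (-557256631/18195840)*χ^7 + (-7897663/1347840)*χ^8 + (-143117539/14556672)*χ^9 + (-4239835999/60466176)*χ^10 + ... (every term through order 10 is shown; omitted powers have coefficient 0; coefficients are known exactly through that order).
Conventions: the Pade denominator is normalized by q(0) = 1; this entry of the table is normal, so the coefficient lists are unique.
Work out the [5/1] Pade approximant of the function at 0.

The Pade approximant has numerator coefficients [-27/10, -254275829/62116980, 268645592/121128111, -628334099/269173580, -89996801672/5450764995, -29672739155/6540917994]; denominator coefficients [1, 6580181/6211698].

Taylor coefficients needed (read off): a_0 = -27/10, a_1 = -37/30, a_2 = 2749/780, a_3 = -28397/4680, a_4 = -65339/6480, a_5 = 1035283/168480, a_6 = -6580181/1010880.
Write the denominator as Q(χ) = 1 + q1*χ. Requiring Q*f - P = O(χ^7) with deg P <= 5 kills the coefficients of χ^6..χ^6 in Q*f:
  χ^6: a_6 + q1*a_5 = 0, i.e. -6580181/1010880 + (1035283/168480)*q1 = 0.
Solving this linear system: q1 = 6580181/6211698.
The numerator is Q*f truncated at degree 5: P0 = a_0 = -27/10; P1 = a_1 + q1*a_0 = -254275829/62116980; P2 = a_2 + q1*a_1 = 268645592/121128111; P3 = a_3 + q1*a_2 = -628334099/269173580; P4 = a_4 + q1*a_3 = -89996801672/5450764995; P5 = a_5 + q1*a_4 = -29672739155/6540917994.


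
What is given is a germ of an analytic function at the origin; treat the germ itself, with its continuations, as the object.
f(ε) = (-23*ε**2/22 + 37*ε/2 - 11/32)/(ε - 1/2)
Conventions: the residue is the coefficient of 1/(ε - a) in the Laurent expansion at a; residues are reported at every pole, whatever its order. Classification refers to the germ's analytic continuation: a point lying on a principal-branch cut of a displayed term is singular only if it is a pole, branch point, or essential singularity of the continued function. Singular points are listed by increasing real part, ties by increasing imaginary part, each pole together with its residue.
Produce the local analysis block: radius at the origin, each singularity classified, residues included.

Radius of convergence at 0: 1/2.
At 1/2: a pole of order 1; residue 3043/352.

Denominator factor (ε - 1/2): pole of order 1 at 1/2, modulus 1/2.
The radius of convergence is the smallest modulus among the singular points: 1/2.
At the order-1 pole 1/2 set g(ε) = (ε - (1/2))*f(ε) = -23*ε**2/22 + 37*ε/2 - 11/32.
Simple pole: residue = g(a) at a = 1/2, which is 3043/352.


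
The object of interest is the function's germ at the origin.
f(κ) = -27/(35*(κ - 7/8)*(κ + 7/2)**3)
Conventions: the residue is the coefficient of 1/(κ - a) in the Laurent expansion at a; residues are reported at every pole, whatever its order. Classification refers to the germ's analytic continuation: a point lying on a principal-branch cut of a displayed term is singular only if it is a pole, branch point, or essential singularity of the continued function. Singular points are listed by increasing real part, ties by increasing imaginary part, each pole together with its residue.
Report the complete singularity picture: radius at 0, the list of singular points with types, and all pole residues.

Denominator factor (κ - 7/8): pole of order 1 at 7/8, modulus 7/8.
Denominator factor (κ + 7/2)^3: pole of order 3 at -7/2, modulus 7/2.
The radius of convergence is the smallest modulus among the singular points: 7/8.
At the order-3 pole -7/2 set g(κ) = (κ - (-7/2))^3*f(κ) = -27/(35*(κ - 7/8)).
Order-3 pole: residue = g''(a)/2; g''(-7/2) = 27648/1500625, so the residue is 13824/1500625.
At the order-1 pole 7/8 set g(κ) = (κ - (7/8))*f(κ) = -27/(35*(κ + 7/2)**3).
Simple pole: residue = g(a) at a = 7/8, which is -13824/1500625.
List the singular points by increasing real part (a conjugate pair: the negative imaginary part first).

Radius of convergence at 0: 7/8.
At -7/2: a pole of order 3; residue 13824/1500625.
At 7/8: a pole of order 1; residue -13824/1500625.


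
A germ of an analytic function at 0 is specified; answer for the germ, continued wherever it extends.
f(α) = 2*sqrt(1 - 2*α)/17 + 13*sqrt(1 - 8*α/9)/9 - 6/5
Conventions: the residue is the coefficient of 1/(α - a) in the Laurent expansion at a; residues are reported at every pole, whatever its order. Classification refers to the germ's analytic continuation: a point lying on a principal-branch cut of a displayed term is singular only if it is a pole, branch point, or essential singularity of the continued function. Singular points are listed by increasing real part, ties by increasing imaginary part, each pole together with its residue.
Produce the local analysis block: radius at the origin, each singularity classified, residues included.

Radius of convergence at 0: 1/2.
At 1/2: an algebraic (square-root) branch point.
At 9/8: an algebraic (square-root) branch point.

Branch term (2/17)*sqrt(1 - α/(1/2)): its argument vanishes at α = 1/2, a square-root branch point, modulus 1/2.
Branch term (13/9)*sqrt(1 - α/(9/8)): its argument vanishes at α = 9/8, a square-root branch point, modulus 9/8.
The radius of convergence is the smallest modulus among the singular points: 1/2.
List the singular points by increasing real part (a conjugate pair: the negative imaginary part first).


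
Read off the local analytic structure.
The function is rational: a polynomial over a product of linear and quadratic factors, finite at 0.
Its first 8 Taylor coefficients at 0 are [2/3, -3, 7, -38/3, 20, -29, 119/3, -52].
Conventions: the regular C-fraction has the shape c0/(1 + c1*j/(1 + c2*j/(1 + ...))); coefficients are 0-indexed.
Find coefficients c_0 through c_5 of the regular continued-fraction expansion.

The regular C-fraction coefficients are [2/3, 9/2, -13/6, 22/39, -125/429, 13/33].

Taylor coefficients (read off): a_0 = 2/3, a_1 = -3, a_2 = 7, a_3 = -38/3, a_4 = 20, a_5 = -29.
c0 = a_0 = 2/3. Peel one level at a time: if S = 1 + c*j/S' with S'(0) = 1, then c is the j-coefficient of S and S' = c*j/(S - 1).
S_1 = c0/f = 1 + (9/2)*j + (39/4)*j^2 + ...; c1 = 9/2.
S_2 = c1*j/(S_1 - 1) = 1 + (-13/6)*j + (11/9)*j^2 + ...; c2 = -13/6.
S_3 = c2*j/(S_2 - 1) = 1 + (22/39)*j + (250/1521)*j^2 + ...; c3 = 22/39.
S_4 = c3*j/(S_3 - 1) = 1 + (-125/429)*j + (125/1089)*j^2 + ...; c4 = -125/429.
S_5 = c4*j/(S_4 - 1) = 1 + (13/33)*j + ...; c5 = 13/33.


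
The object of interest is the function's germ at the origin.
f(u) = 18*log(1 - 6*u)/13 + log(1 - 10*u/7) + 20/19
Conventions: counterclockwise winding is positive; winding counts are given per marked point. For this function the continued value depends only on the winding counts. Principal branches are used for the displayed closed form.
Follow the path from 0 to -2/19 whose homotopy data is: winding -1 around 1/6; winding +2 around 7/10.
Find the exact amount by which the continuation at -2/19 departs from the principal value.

Continued minus principal equals (16/13)*pi*i.

The rational part is single-valued and drops out of the difference; each branch term changes only by its own monodromy.
(1)*log(1 - u/(7/10)): each positive loop around 7/10 adds 2*pi*i to the log, so winding +2 contributes (1)*(2)*2*pi*i = (4)*pi*i.
(18/13)*log(1 - u/(1/6)): each positive loop around 1/6 adds 2*pi*i to the log, so winding -1 contributes (18/13)*(-1)*2*pi*i = -(36/13)*pi*i.
Summing the contributions at u = -2/19 gives (16/13)*pi*i.


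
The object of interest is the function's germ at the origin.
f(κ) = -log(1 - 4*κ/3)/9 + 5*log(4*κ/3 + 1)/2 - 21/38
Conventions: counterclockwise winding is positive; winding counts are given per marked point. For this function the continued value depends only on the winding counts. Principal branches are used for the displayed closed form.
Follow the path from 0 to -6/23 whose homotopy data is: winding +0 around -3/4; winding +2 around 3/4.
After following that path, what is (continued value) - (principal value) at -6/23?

Continued minus principal equals -(4/9)*pi*i.

The rational part is single-valued and drops out of the difference; each branch term changes only by its own monodromy.
(-1/9)*log(1 - κ/(3/4)): each positive loop around 3/4 adds 2*pi*i to the log, so winding +2 contributes (-1/9)*(2)*2*pi*i = -(4/9)*pi*i.
(5/2)*log(1 - κ/(-3/4)): winding 0 around -3/4, so this term returns to its principal value, contribution 0.
Summing the contributions at κ = -6/23 gives -(4/9)*pi*i.


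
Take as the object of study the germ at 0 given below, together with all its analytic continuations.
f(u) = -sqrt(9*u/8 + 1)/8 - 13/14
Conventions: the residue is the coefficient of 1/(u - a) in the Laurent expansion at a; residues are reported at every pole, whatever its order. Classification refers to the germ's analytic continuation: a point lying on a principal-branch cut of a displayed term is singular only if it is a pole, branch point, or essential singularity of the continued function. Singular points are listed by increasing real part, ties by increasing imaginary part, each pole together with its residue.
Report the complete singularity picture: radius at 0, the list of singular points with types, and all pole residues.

Branch term (-1/8)*sqrt(1 - u/(-8/9)): its argument vanishes at u = -8/9, a square-root branch point, modulus 8/9.
The radius of convergence is the smallest modulus among the singular points: 8/9.

Radius of convergence at 0: 8/9.
At -8/9: an algebraic (square-root) branch point.


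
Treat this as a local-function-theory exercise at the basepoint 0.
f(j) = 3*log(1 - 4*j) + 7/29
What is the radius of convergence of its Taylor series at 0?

The radius of convergence is 1/4.

Branch term (3)*log(1 - j/(1/4)): its argument vanishes at j = 1/4, a logarithmic branch point, modulus 1/4.
The radius of convergence is the smallest modulus among the singular points: 1/4.


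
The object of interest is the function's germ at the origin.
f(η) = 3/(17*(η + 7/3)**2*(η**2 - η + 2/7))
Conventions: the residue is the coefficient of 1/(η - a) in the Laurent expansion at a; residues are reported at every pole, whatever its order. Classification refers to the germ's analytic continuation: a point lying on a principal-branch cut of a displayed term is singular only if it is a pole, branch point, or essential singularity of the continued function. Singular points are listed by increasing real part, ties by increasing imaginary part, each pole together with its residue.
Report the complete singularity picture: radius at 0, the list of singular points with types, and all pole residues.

Denominator factor (η + 7/3)^2: pole of order 2 at -7/3, modulus 7/3.
Denominator factor (η**2 - η + 2/7): discriminant -1/7, complex-conjugate roots (1/2) + ((1/14)*sqrt(7))*i and (1/2) - ((1/14)*sqrt(7))*i; poles of order 1, moduli (1/7)*sqrt(14) and (1/7)*sqrt(14).
The radius of convergence is the smallest modulus among the singular points: (1/7)*sqrt(14).
At the order-2 pole -7/3 set g(η) = (η - (-7/3))^2*f(η) = 3/(17*(η**2 - η + 2/7)).
Order-2 pole: residue = g'(a); g'(-7/3) = 3969/258064, so the residue is 3969/258064.
The factor η**2 - η + 2/7 splits as (η - a)(η - a') with a = (1/2) - ((1/14)*sqrt(7))*i, a' = (1/2) + ((1/14)*sqrt(7))*i. At the order-1 pole a set g(η) = (η - a)*f(η) = [3/(17*(η + 7/3)**2)] / (η - a').
Simple pole: residue = g(a) at a = (1/2) - ((1/14)*sqrt(7))*i, which is (-3969/516128) + ((190323/8774176)*sqrt(7))*i.
The factor η**2 - η + 2/7 splits as (η - a)(η - a') with a = (1/2) + ((1/14)*sqrt(7))*i, a' = (1/2) - ((1/14)*sqrt(7))*i. At the order-1 pole a set g(η) = (η - a)*f(η) = [3/(17*(η + 7/3)**2)] / (η - a').
Simple pole: residue = g(a) at a = (1/2) + ((1/14)*sqrt(7))*i, which is (-3969/516128) - ((190323/8774176)*sqrt(7))*i.
List the singular points by increasing real part (a conjugate pair: the negative imaginary part first).

Radius of convergence at 0: (1/7)*sqrt(14).
At -7/3: a pole of order 2; residue 3969/258064.
At (1/2) - ((1/14)*sqrt(7))*i: a pole of order 1; residue (-3969/516128) + ((190323/8774176)*sqrt(7))*i.
At (1/2) + ((1/14)*sqrt(7))*i: a pole of order 1; residue (-3969/516128) - ((190323/8774176)*sqrt(7))*i.


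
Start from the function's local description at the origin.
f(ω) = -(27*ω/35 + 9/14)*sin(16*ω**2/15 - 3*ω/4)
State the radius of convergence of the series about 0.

The radius of convergence is infinite.

The factor -sin(16*ω**2/15 - 3*ω/4) is entire and contributes no finite singular point.
The polynomial part has no poles.
No finite singular points: the Taylor series at 0 converges everywhere.


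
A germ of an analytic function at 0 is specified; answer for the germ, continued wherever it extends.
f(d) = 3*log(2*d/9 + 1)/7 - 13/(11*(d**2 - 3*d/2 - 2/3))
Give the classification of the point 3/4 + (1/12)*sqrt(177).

The point is a pole of order 1.

The denominator factor d**2 - 3*d/2 - 2/3 vanishes at 3/4 + (1/12)*sqrt(177) and appears to the power 1; the numerator there equals -13/11, nonzero, and no other factor vanishes.
The branch terms are analytic at this point.
Hence a pole whose order is the multiplicity, 1.


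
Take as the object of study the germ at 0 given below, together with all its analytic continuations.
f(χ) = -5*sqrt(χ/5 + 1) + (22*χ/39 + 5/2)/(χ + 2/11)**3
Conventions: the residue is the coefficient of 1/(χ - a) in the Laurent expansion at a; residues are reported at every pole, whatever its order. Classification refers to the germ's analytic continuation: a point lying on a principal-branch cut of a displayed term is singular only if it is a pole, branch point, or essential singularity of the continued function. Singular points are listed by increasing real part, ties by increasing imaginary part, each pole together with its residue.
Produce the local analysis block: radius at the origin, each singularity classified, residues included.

Radius of convergence at 0: 2/11.
At -5: an algebraic (square-root) branch point.
At -2/11: a pole of order 3; residue 0.

Denominator factor (χ + 2/11)^3: pole of order 3 at -2/11, modulus 2/11.
Branch term (-5)*sqrt(1 - χ/(-5)): its argument vanishes at χ = -5, a square-root branch point, modulus 5.
The radius of convergence is the smallest modulus among the singular points: 2/11.
The branch term is analytic at -2/11 and contributes nothing to the residue; only the rational part matters.
At the order-3 pole -2/11 set g(χ) = (χ - (-2/11))^3*(rational part) = 22*χ/39 + 5/2.
Order-3 pole: residue = g''(a)/2; g''(-2/11) = 0, so the residue is 0.
List the singular points by increasing real part (a conjugate pair: the negative imaginary part first).


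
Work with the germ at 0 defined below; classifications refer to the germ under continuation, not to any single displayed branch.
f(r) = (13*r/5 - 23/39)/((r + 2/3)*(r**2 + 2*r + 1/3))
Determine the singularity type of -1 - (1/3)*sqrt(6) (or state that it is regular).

The denominator factor r**2 + 2*r + 1/3 vanishes at -1 - (1/3)*sqrt(6) and appears to the power 1; the numerator there equals -622/195 - (13/15)*sqrt(6), nonzero, and no other factor vanishes.
Hence a pole whose order is the multiplicity, 1.

The point is a pole of order 1.


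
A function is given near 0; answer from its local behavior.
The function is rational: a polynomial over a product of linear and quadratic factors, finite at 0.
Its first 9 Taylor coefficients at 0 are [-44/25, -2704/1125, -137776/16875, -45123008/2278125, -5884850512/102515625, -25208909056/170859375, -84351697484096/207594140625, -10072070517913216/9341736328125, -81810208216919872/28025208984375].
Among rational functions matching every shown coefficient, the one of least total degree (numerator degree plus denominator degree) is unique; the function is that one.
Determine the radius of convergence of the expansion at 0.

No rational of total degree below 7 reproduces all 9 coefficients; solving the [1/6] Pade equations on them gives f(x) = (13*x/6 + 11/4)/((x**2 + 3*x/10 - 1/4)*(x**2 + 7*x/9 + 5/2)**2), whose expansion matches every shown term.
Denominator factor (x**2 + 7*x/9 + 5/2)^2: discriminant -761/81, complex-conjugate roots (-7/18) + ((1/18)*sqrt(761))*i and (-7/18) - ((1/18)*sqrt(761))*i; poles of order 2, moduli (1/2)*sqrt(10) and (1/2)*sqrt(10).
Denominator factor (x**2 + 3*x/10 - 1/4): discriminant 109/100, real irrational roots -3/20 + (1/20)*sqrt(109) and -3/20 - (1/20)*sqrt(109); poles of order 1, moduli -3/20 + (1/20)*sqrt(109) and 3/20 + (1/20)*sqrt(109).
The radius of convergence is the smallest modulus among the singular points: -3/20 + (1/20)*sqrt(109).

The radius of convergence is -3/20 + (1/20)*sqrt(109).


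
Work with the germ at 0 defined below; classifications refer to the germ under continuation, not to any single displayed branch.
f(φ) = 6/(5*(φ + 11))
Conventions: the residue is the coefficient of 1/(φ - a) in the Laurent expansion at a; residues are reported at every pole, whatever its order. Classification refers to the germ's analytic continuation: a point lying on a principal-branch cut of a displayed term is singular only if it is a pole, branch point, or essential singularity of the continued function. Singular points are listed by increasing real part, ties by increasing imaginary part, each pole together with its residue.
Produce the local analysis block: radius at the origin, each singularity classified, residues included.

Denominator factor (φ + 11): pole of order 1 at -11, modulus 11.
The radius of convergence is the smallest modulus among the singular points: 11.
At the order-1 pole -11 set g(φ) = (φ - (-11))*f(φ) = 6/5.
Simple pole: residue = g(a) at a = -11, which is 6/5.

Radius of convergence at 0: 11.
At -11: a pole of order 1; residue 6/5.


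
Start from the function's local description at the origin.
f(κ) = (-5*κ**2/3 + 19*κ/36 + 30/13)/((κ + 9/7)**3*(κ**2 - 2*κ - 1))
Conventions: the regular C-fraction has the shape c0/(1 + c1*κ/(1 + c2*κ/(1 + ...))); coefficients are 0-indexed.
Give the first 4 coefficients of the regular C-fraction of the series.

Taylor coefficients (expand at 0): a_0 = -3430/3159, a_1 = 116963/26244, a_2 = -12872447/1023516, a_3 = 294659981/9211644.
c0 = a_0 = -3430/3159. Peel one level at a time: if S = 1 + c*κ/S' with S'(0) = 1, then c is the κ-coefficient of S and S' = c*κ/(S - 1).
S_1 = c0/f = 1 + (4433/1080)*κ + (6141049/1166400)*κ^2 + ...; c1 = 4433/1080.
S_2 = c1*κ/(S_1 - 1) = 1 + (-6141049/4787640)*κ + (417033512/530590203)*κ^2 + ...; c2 = -6141049/4787640.
S_3 = c2*κ/(S_2 - 1) = 1 + (16681340480/27223270217)*κ + ...; c3 = 16681340480/27223270217.

The regular C-fraction coefficients are [-3430/3159, 4433/1080, -6141049/4787640, 16681340480/27223270217].


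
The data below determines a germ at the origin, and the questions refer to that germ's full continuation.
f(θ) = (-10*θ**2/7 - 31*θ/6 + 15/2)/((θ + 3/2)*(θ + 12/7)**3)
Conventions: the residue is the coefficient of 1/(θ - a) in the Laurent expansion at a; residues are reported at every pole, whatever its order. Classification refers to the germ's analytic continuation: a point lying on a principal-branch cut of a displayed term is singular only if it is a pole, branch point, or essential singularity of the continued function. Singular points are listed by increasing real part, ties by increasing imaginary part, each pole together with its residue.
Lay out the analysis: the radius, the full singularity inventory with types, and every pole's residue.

Denominator factor (θ + 3/2): pole of order 1 at -3/2, modulus 3/2.
Denominator factor (θ + 12/7)^3: pole of order 3 at -12/7, modulus 12/7.
The radius of convergence is the smallest modulus among the singular points: 3/2.
At the order-3 pole -12/7 set g(θ) = (θ - (-12/7))^3*f(θ) = (-10*θ**2/7 - 31*θ/6 + 15/2)/(θ + 3/2).
Order-3 pole: residue = g''(a)/2; g''(-12/7) = -66052/27, so the residue is -33026/27.
At the order-1 pole -3/2 set g(θ) = (θ - (-3/2))*f(θ) = (-10*θ**2/7 - 31*θ/6 + 15/2)/(θ + 12/7)**3.
Simple pole: residue = g(a) at a = -3/2, which is 33026/27.
List the singular points by increasing real part (a conjugate pair: the negative imaginary part first).

Radius of convergence at 0: 3/2.
At -12/7: a pole of order 3; residue -33026/27.
At -3/2: a pole of order 1; residue 33026/27.


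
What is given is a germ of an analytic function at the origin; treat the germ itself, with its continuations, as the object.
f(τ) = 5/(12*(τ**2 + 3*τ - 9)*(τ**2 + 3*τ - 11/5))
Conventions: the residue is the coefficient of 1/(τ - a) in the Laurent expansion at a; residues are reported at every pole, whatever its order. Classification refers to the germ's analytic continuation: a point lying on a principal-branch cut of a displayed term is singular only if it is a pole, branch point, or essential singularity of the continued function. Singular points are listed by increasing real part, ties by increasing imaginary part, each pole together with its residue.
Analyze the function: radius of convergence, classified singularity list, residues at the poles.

Radius of convergence at 0: -3/2 + (1/10)*sqrt(445).
At -3/2 - (3/2)*sqrt(5): a pole of order 1; residue -(5/1224)*sqrt(5).
At -3/2 - (1/10)*sqrt(445): a pole of order 1; residue (25/36312)*sqrt(445).
At -3/2 + (1/10)*sqrt(445): a pole of order 1; residue -(25/36312)*sqrt(445).
At -3/2 + (3/2)*sqrt(5): a pole of order 1; residue (5/1224)*sqrt(5).

Denominator factor (τ**2 + 3*τ - 9): discriminant 45, real irrational roots -3/2 + (3/2)*sqrt(5) and -3/2 - (3/2)*sqrt(5); poles of order 1, moduli -3/2 + (3/2)*sqrt(5) and 3/2 + (3/2)*sqrt(5).
Denominator factor (τ**2 + 3*τ - 11/5): discriminant 89/5, real irrational roots -3/2 + (1/10)*sqrt(445) and -3/2 - (1/10)*sqrt(445); poles of order 1, moduli -3/2 + (1/10)*sqrt(445) and 3/2 + (1/10)*sqrt(445).
The radius of convergence is the smallest modulus among the singular points: -3/2 + (1/10)*sqrt(445).
The factor τ**2 + 3*τ - 9 splits as (τ - a)(τ - a') with a = -3/2 - (3/2)*sqrt(5), a' = -3/2 + (3/2)*sqrt(5). At the order-1 pole a set g(τ) = (τ - a)*f(τ) = [5/(12*(τ**2 + 3*τ - 11/5))] / (τ - a').
Simple pole: residue = g(a) at a = -3/2 - (3/2)*sqrt(5), which is -(5/1224)*sqrt(5).
The factor τ**2 + 3*τ - 11/5 splits as (τ - a)(τ - a') with a = -3/2 - (1/10)*sqrt(445), a' = -3/2 + (1/10)*sqrt(445). At the order-1 pole a set g(τ) = (τ - a)*f(τ) = [5/(12*(τ**2 + 3*τ - 9))] / (τ - a').
Simple pole: residue = g(a) at a = -3/2 - (1/10)*sqrt(445), which is (25/36312)*sqrt(445).
The factor τ**2 + 3*τ - 11/5 splits as (τ - a)(τ - a') with a = -3/2 + (1/10)*sqrt(445), a' = -3/2 - (1/10)*sqrt(445). At the order-1 pole a set g(τ) = (τ - a)*f(τ) = [5/(12*(τ**2 + 3*τ - 9))] / (τ - a').
Simple pole: residue = g(a) at a = -3/2 + (1/10)*sqrt(445), which is -(25/36312)*sqrt(445).
The factor τ**2 + 3*τ - 9 splits as (τ - a)(τ - a') with a = -3/2 + (3/2)*sqrt(5), a' = -3/2 - (3/2)*sqrt(5). At the order-1 pole a set g(τ) = (τ - a)*f(τ) = [5/(12*(τ**2 + 3*τ - 11/5))] / (τ - a').
Simple pole: residue = g(a) at a = -3/2 + (3/2)*sqrt(5), which is (5/1224)*sqrt(5).
List the singular points by increasing real part (a conjugate pair: the negative imaginary part first).


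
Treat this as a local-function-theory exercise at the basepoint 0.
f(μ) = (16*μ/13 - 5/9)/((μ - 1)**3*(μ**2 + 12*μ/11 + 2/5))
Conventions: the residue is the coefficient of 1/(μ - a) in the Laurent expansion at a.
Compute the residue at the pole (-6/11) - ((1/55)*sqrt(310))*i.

The residue is (91625875/601696602) + ((1035630145/37305189324)*sqrt(310))*i.

The factor μ**2 + 12*μ/11 + 2/5 splits as (μ - a)(μ - a') with a = (-6/11) - ((1/55)*sqrt(310))*i, a' = (-6/11) + ((1/55)*sqrt(310))*i. At the order-1 pole a set g(μ) = (μ - a)*f(μ) = [(16*μ/13 - 5/9)/(μ - 1)**3] / (μ - a').
Simple pole: residue = g(a) at a = (-6/11) - ((1/55)*sqrt(310))*i, which is (91625875/601696602) + ((1035630145/37305189324)*sqrt(310))*i.


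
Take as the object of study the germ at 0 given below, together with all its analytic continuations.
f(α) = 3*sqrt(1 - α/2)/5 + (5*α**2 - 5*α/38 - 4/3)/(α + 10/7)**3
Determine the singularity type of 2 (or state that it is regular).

The term (3/5)*sqrt(1 - α/(2)) has argument 1 - 2/(2) = 0 at 2: a square-root (algebraic, two-sheeted) branch point; the remaining terms are analytic or single-valued there.

The point is an algebraic (square-root) branch point.


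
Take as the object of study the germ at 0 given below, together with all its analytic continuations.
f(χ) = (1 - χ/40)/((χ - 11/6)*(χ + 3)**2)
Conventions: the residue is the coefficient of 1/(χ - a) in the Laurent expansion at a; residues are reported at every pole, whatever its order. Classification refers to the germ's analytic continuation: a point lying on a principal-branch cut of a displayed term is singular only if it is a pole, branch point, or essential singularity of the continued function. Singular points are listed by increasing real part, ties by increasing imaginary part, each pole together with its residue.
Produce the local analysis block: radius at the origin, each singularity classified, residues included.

Radius of convergence at 0: 11/6.
At -3: a pole of order 2; residue -687/16820.
At 11/6: a pole of order 1; residue 687/16820.

Denominator factor (χ + 3)^2: pole of order 2 at -3, modulus 3.
Denominator factor (χ - 11/6): pole of order 1 at 11/6, modulus 11/6.
The radius of convergence is the smallest modulus among the singular points: 11/6.
At the order-2 pole -3 set g(χ) = (χ - (-3))^2*f(χ) = (1 - χ/40)/(χ - 11/6).
Order-2 pole: residue = g'(a); g'(-3) = -687/16820, so the residue is -687/16820.
At the order-1 pole 11/6 set g(χ) = (χ - (11/6))*f(χ) = (1 - χ/40)/(χ + 3)**2.
Simple pole: residue = g(a) at a = 11/6, which is 687/16820.
List the singular points by increasing real part (a conjugate pair: the negative imaginary part first).


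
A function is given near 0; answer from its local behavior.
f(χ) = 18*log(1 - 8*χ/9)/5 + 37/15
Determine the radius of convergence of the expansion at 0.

The radius of convergence is 9/8.

Branch term (18/5)*log(1 - χ/(9/8)): its argument vanishes at χ = 9/8, a logarithmic branch point, modulus 9/8.
The radius of convergence is the smallest modulus among the singular points: 9/8.


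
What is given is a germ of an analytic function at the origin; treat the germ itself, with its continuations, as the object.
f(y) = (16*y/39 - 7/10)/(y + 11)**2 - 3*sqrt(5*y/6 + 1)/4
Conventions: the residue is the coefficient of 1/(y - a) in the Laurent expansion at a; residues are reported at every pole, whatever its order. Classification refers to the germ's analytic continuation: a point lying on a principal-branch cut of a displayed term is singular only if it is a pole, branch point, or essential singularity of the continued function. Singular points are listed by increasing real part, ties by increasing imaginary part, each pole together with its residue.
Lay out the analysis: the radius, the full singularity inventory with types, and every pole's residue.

Denominator factor (y + 11)^2: pole of order 2 at -11, modulus 11.
Branch term (-3/4)*sqrt(1 - y/(-6/5)): its argument vanishes at y = -6/5, a square-root branch point, modulus 6/5.
The radius of convergence is the smallest modulus among the singular points: 6/5.
The branch term is analytic at -11 and contributes nothing to the residue; only the rational part matters.
At the order-2 pole -11 set g(y) = (y - (-11))^2*(rational part) = 16*y/39 - 7/10.
Order-2 pole: residue = g'(a); g'(-11) = 16/39, so the residue is 16/39.
List the singular points by increasing real part (a conjugate pair: the negative imaginary part first).

Radius of convergence at 0: 6/5.
At -11: a pole of order 2; residue 16/39.
At -6/5: an algebraic (square-root) branch point.


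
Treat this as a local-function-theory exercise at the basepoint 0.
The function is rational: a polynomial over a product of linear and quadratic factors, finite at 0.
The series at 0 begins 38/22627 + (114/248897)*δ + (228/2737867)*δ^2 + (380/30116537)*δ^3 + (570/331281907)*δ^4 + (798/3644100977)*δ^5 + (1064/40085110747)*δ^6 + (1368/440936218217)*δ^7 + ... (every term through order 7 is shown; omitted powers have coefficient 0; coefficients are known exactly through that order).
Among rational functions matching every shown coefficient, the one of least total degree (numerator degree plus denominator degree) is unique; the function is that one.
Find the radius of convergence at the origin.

No rational of total degree below 3 reproduces all 8 coefficients; solving the [0/3] Pade equations on them gives f(δ) = -38/(17*(δ - 11)**3), whose expansion matches every shown term.
Denominator factor (δ - 11)^3: pole of order 3 at 11, modulus 11.
The radius of convergence is the smallest modulus among the singular points: 11.

The radius of convergence is 11.


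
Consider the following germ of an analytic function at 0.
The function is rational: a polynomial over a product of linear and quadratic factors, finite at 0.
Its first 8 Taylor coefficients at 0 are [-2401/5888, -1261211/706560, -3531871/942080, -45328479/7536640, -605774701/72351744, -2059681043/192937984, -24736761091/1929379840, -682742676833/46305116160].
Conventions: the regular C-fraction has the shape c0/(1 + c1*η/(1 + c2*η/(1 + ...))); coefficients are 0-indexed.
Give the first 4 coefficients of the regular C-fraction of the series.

The regular C-fraction coefficients are [-2401/5888, -3677/840, 7033219/3088680, -47326441995/103444585052].

Taylor coefficients (read off): a_0 = -2401/5888, a_1 = -1261211/706560, a_2 = -3531871/942080, a_3 = -45328479/7536640.
c0 = a_0 = -2401/5888. Peel one level at a time: if S = 1 + c*η/S' with S'(0) = 1, then c is the η-coefficient of S and S' = c*η/(S - 1).
S_1 = c0/f = 1 + (-3677/840)*η + (7033219/705600)*η^2 + ...; c1 = -3677/840.
S_2 = c1*η/(S_1 - 1) = 1 + (7033219/3088680)*η + (450728019/432650528)*η^2 + ...; c2 = 7033219/3088680.
S_3 = c2*η/(S_2 - 1) = 1 + (-47326441995/103444585052)*η + ...; c3 = -47326441995/103444585052.


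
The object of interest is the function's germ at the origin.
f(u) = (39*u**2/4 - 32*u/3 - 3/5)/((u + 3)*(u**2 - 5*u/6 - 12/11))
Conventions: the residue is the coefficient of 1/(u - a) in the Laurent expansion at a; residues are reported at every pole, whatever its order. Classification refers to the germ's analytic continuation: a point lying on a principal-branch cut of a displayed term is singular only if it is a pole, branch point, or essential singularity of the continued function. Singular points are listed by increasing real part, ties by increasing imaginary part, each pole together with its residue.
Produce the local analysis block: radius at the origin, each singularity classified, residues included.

Radius of convergence at 0: -5/12 + (1/132)*sqrt(22033).
At -3: a pole of order 1; residue 26213/2290.
At 5/12 - (1/132)*sqrt(22033): a pole of order 1; residue -7771/9160 - (178921/18347480)*sqrt(22033).
At 5/12 + (1/132)*sqrt(22033): a pole of order 1; residue -7771/9160 + (178921/18347480)*sqrt(22033).

Denominator factor (u + 3): pole of order 1 at -3, modulus 3.
Denominator factor (u**2 - 5*u/6 - 12/11): discriminant 2003/396, real irrational roots 5/12 + (1/132)*sqrt(22033) and 5/12 - (1/132)*sqrt(22033); poles of order 1, moduli 5/12 + (1/132)*sqrt(22033) and -5/12 + (1/132)*sqrt(22033).
The radius of convergence is the smallest modulus among the singular points: -5/12 + (1/132)*sqrt(22033).
At the order-1 pole -3 set g(u) = (u - (-3))*f(u) = (39*u**2/4 - 32*u/3 - 3/5)/(u**2 - 5*u/6 - 12/11).
Simple pole: residue = g(a) at a = -3, which is 26213/2290.
The factor u**2 - 5*u/6 - 12/11 splits as (u - a)(u - a') with a = 5/12 - (1/132)*sqrt(22033), a' = 5/12 + (1/132)*sqrt(22033). At the order-1 pole a set g(u) = (u - a)*f(u) = [(39*u**2/4 - 32*u/3 - 3/5)/(u + 3)] / (u - a').
Simple pole: residue = g(a) at a = 5/12 - (1/132)*sqrt(22033), which is -7771/9160 - (178921/18347480)*sqrt(22033).
The factor u**2 - 5*u/6 - 12/11 splits as (u - a)(u - a') with a = 5/12 + (1/132)*sqrt(22033), a' = 5/12 - (1/132)*sqrt(22033). At the order-1 pole a set g(u) = (u - a)*f(u) = [(39*u**2/4 - 32*u/3 - 3/5)/(u + 3)] / (u - a').
Simple pole: residue = g(a) at a = 5/12 + (1/132)*sqrt(22033), which is -7771/9160 + (178921/18347480)*sqrt(22033).
List the singular points by increasing real part (a conjugate pair: the negative imaginary part first).
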